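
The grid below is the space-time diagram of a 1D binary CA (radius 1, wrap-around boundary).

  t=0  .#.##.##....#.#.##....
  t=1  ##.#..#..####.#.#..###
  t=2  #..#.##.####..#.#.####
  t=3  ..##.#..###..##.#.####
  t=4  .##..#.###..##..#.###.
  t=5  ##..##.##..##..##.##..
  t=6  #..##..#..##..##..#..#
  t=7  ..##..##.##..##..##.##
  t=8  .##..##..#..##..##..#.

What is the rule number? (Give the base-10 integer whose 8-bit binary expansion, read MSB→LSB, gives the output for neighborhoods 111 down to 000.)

  ### -> #   bit 7 = 1  t=1,i=0
  ##. -> .   bit 6 = 0  t=0,i=4
  #.# -> .   bit 5 = 0  t=0,i=2
  #.. -> .   bit 4 = 0  t=0,i=8
  .## -> #   bit 3 = 1  t=0,i=3
  .#. -> #   bit 2 = 1  t=0,i=1
  ..# -> #   bit 1 = 1  t=0,i=0
  ... -> #   bit 0 = 1  t=0,i=9
  bits 10001111 = 143

143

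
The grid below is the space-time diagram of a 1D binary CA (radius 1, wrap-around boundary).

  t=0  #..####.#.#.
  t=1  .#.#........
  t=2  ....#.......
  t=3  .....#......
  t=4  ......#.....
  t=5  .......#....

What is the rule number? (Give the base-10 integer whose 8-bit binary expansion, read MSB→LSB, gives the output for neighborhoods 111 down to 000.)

  ###|.  b7=0 t=0,i=4
  ##.|.  b6=0 t=0,i=6
  #.#|.  b5=0 t=0,i=7
  #..|#  b4=1 t=0,i=1
  .##|#  b3=1 t=0,i=3
  .#.|.  b2=0 t=0,i=0
  ..#|.  b1=0 t=0,i=2
  ...|.  b0=0 t=1,i=5
  bits 00011000 = 24

24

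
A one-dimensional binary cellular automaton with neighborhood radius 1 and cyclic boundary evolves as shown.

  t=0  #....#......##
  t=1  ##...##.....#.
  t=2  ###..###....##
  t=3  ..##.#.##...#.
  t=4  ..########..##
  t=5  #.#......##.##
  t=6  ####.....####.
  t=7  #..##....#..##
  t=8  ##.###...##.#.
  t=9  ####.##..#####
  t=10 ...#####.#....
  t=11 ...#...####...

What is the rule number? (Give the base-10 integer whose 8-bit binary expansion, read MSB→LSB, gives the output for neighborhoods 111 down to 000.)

  ###|.  b7=0 t=0,i=13
  ##.|#  b6=1 t=0,i=0
  #.#|#  b5=1 t=1,i=13
  #..|#  b4=1 t=0,i=1
  .##|#  b3=1 t=0,i=12
  .#.|#  b2=1 t=0,i=5
  ..#|.  b1=0 t=0,i=4
  ...|.  b0=0 t=0,i=2
  bits 01111100 = 124

124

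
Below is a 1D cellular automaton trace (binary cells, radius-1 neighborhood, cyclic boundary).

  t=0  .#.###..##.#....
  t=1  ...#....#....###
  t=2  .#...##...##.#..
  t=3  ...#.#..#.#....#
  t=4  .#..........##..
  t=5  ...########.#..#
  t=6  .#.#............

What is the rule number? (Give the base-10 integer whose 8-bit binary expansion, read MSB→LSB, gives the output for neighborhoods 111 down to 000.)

  nb ###: next=.  (t=0,i=4, bit7=0)
  nb ##.: next=.  (t=0,i=5, bit6=0)
  nb #.#: next=.  (t=0,i=2, bit5=0)
  nb #..: next=.  (t=0,i=6, bit4=0)
  nb .##: next=#  (t=0,i=3, bit3=1)
  nb .#.: next=.  (t=0,i=1, bit2=0)
  nb ..#: next=.  (t=0,i=0, bit1=0)
  nb ...: next=#  (t=0,i=13, bit0=1)
  bits 00001001 = 9

9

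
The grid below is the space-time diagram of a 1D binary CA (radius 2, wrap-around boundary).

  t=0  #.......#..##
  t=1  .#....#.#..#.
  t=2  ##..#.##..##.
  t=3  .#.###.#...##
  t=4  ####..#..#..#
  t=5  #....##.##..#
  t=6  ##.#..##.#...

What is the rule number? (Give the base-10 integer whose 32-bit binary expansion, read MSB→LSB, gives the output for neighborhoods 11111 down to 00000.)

  [31] ##### => .  t=4,i=1
  [30] ####. => .  t=4,i=2
  [29] ###.# => .  t=3,i=5
  [28] ###.. => .  t=0,i=0
  [27] ##.## => #  t=2,i=12
  [26] ##.#. => #  t=3,i=0
  [25] ##..# => .  t=2,i=2
  [24] ##... => #  t=0,i=1
  [23] #.### => #  t=3,i=3
  [22] #.##. => .  t=2,i=0
  [21] #.#.# => #  t=3,i=1
  [20] #.#.. => .  t=1,i=8
  [19] #..## => .  t=0,i=10
  [18] #..#. => #  t=1,i=0
  [17] #...# => #  t=3,i=9
  [16] #.... => .  t=0,i=2
  [15] .#### => #  t=4,i=0
  [14] .###. => .  t=0,i=12
  [13] .##.# => #  t=2,i=11
  [12] .##.. => #  t=2,i=1
  [11] .#.## => #  t=2,i=5
  [10] .#.#. => #  t=1,i=7
  [9] .#..# => .  t=0,i=9
  [8] .#... => .  t=1,i=2
  [7] ..### => #  t=0,i=11
  [6] ..##. => .  t=2,i=10
  [5] ..#.# => #  t=1,i=6
  [4] ..#.. => #  t=0,i=8
  [3] ...## => .  t=3,i=10
  [2] ...#. => .  t=0,i=7
  [1] ....# => #  t=0,i=6
  [0] ..... => .  t=0,i=3
  bits 00001101101001101011110010110010 = 229031090

229031090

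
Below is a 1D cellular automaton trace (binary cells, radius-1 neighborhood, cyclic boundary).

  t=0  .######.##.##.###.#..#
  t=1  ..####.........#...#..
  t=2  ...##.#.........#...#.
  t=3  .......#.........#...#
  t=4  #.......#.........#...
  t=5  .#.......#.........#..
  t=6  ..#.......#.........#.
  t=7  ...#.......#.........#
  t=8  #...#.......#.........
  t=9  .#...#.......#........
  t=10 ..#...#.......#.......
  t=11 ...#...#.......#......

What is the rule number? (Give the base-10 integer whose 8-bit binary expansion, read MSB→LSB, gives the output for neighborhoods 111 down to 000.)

  ###|#  b7=1 t=0,i=2
  ##.|.  b6=0 t=0,i=6
  #.#|.  b5=0 t=0,i=0
  #..|#  b4=1 t=0,i=19
  .##|.  b3=0 t=0,i=1
  .#.|.  b2=0 t=0,i=18
  ..#|.  b1=0 t=0,i=20
  ...|.  b0=0 t=1,i=0
  bits 10010000 = 144

144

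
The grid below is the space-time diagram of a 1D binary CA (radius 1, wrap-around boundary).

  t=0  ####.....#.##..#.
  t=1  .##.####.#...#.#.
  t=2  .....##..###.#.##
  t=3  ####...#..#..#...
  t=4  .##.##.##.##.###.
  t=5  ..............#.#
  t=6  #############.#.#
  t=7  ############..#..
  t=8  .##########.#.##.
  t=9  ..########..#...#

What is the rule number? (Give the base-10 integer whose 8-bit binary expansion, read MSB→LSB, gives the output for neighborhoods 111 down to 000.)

  nb ###: next=#  (t=0,i=1, bit7=1)
  nb ##.: next=.  (t=0,i=3, bit6=0)
  nb #.#: next=.  (t=0,i=10, bit5=0)
  nb #..: next=#  (t=0,i=4, bit4=1)
  nb .##: next=.  (t=0,i=0, bit3=0)
  nb .#.: next=#  (t=0,i=9, bit2=1)
  nb ..#: next=.  (t=0,i=8, bit1=0)
  nb ...: next=#  (t=0,i=5, bit0=1)
  bits 10010101 = 149

149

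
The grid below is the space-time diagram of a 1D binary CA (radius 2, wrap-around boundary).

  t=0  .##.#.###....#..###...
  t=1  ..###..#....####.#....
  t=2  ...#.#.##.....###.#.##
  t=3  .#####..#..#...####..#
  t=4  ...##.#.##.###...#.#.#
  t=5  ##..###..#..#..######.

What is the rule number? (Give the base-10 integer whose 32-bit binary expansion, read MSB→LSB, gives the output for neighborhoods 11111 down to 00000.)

  [31] ##### => #  t=3,i=3
  [30] ####. => #  t=1,i=14
  [29] ###.# => #  t=1,i=15
  [28] ###.. => .  t=0,i=8
  [27] ##.## => .  t=4,i=10
  [26] ##.#. => #  t=0,i=3
  [25] ##..# => #  t=1,i=5
  [24] ##... => .  t=0,i=9
  [23] #.### => .  t=0,i=6
  [22] #.##. => .  t=2,i=7
  [21] #.#.# => #  t=0,i=4
  [20] #.#.. => .  t=1,i=17
  [19] #..## => #  t=0,i=15
  [18] #..#. => .  t=1,i=6
  [17] #...# => #  t=2,i=1
  [16] #.... => .  t=0,i=10
  [15] .#### => .  t=1,i=13
  [14] .###. => #  t=0,i=7
  [13] .##.# => #  t=0,i=2
  [12] .##.. => #  t=2,i=8
  [11] .#.## => .  t=0,i=5
  [10] .#.#. => #  t=2,i=4
  [9] .#..# => #  t=0,i=14
  [8] .#... => #  t=1,i=8
  [7] ..### => .  t=0,i=16
  [6] ..##. => .  t=0,i=1
  [5] ..#.# => #  t=2,i=3
  [4] ..#.. => #  t=0,i=13
  [3] ...## => .  t=0,i=0
  [2] ...#. => #  t=0,i=12
  [1] ....# => .  t=0,i=11
  [0] ..... => #  t=1,i=20
  bits 11100110001010100111011100110101 = 3861542709

3861542709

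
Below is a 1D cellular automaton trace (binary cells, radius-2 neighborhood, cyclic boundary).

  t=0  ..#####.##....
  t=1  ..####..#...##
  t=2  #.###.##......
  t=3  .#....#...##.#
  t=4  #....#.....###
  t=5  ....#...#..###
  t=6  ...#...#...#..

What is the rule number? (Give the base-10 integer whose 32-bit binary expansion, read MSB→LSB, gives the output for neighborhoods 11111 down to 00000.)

3328486533

  ##### -> #   bit 31 = 1  t=0,i=4
  ####. -> #   bit 30 = 1  t=0,i=5
  ###.# -> .   bit 29 = 0  t=0,i=6
  ###.. -> .   bit 28 = 0  t=1,i=5
  ##.## -> .   bit 27 = 0  t=0,i=7
  ##.#. -> #   bit 26 = 1  t=3,i=12
  ##..# -> #   bit 25 = 1  t=1,i=0
  ##... -> .   bit 24 = 0  t=0,i=10
  #.### -> .   bit 23 = 0  t=2,i=2
  #.##. -> #   bit 22 = 1  t=0,i=8
  #.#.# -> #   bit 21 = 1  t=3,i=13
  #.#.. -> .   bit 20 = 0  t=3,i=1
  #..## -> .   bit 19 = 0  t=1,i=1
  #..#. -> #   bit 18 = 1  t=1,i=7
  #...# -> .   bit 17 = 0  t=1,i=10
  #.... -> .   bit 16 = 0  t=0,i=11
  .#### -> #   bit 15 = 1  t=0,i=3
  .###. -> .   bit 14 = 0  t=2,i=3
  .##.# -> #   bit 13 = 1  t=3,i=11
  .##.. -> .   bit 12 = 0  t=0,i=9
  .#.## -> #   bit 11 = 1  t=2,i=1
  .#.#. -> #   bit 10 = 1  t=3,i=0
  .#..# -> .   bit 9 = 0  t=5,i=9
  .#... -> .   bit 8 = 0  t=1,i=9
  ..### -> #   bit 7 = 1  t=0,i=2
  ..##. -> .   bit 6 = 0  t=1,i=12
  ..#.# -> .   bit 5 = 0  t=2,i=0
  ..#.. -> .   bit 4 = 0  t=1,i=8
  ...## -> .   bit 3 = 0  t=0,i=1
  ...#. -> #   bit 2 = 1  t=2,i=13
  ....# -> .   bit 1 = 0  t=0,i=0
  ..... -> #   bit 0 = 1  t=0,i=12
  bits 11000110011001001010110010000101 = 3328486533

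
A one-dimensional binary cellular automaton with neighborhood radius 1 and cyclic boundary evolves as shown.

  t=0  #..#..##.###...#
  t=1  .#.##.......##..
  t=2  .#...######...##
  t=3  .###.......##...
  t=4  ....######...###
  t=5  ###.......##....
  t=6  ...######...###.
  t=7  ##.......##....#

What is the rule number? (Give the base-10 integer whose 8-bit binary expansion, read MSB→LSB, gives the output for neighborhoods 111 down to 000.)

21

  ###|.  b7=0 t=0,i=10
  ##.|.  b6=0 t=0,i=0
  #.#|.  b5=0 t=0,i=8
  #..|#  b4=1 t=0,i=1
  .##|.  b3=0 t=0,i=6
  .#.|#  b2=1 t=0,i=3
  ..#|.  b1=0 t=0,i=2
  ...|#  b0=1 t=0,i=13
  bits 00010101 = 21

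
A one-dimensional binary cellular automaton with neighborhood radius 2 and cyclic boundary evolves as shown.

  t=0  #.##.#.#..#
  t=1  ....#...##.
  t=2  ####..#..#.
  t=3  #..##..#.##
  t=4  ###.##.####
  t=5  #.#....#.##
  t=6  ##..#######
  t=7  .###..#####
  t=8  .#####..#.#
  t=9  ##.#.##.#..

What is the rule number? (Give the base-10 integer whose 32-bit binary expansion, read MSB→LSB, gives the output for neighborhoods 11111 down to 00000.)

  #####|#  b31=1 t=4,i=0
  ####.|.  b30=0 t=2,i=2
  ###.#|#  b29=1 t=4,i=2
  ###..|#  b28=1 t=2,i=3
  ##.##|.  b27=0 t=0,i=1
  ##.#.|#  b26=1 t=0,i=4
  ##..#|#  b25=1 t=2,i=4
  ##...|.  b24=0 t=1,i=10
  #.###|#  b23=1 t=2,i=0
  #.##.|.  b22=0 t=0,i=2
  #.#.#|.  b21=0 t=0,i=5
  #.#..|.  b20=0 t=0,i=7
  #..##|#  b19=1 t=0,i=9
  #..#.|.  b18=0 t=2,i=5
  #...#|#  b17=1 t=1,i=6
  #....|#  b16=1 t=1,i=0
  .####|.  b15=0 t=2,i=1
  .###.|#  b14=1 t=3,i=10
  .##.#|.  b13=0 t=0,i=0
  .##..|#  b12=1 t=1,i=9
  .#.##|#  b11=1 t=2,i=10
  .#.#.|.  b10=0 t=0,i=6
  .#..#|#  b9=1 t=0,i=8
  .#...|.  b8=0 t=1,i=5
  ..###|.  b7=0 t=6,i=4
  ..##.|.  b6=0 t=0,i=10
  ..#.#|#  b5=1 t=2,i=9
  ..#..|.  b4=0 t=1,i=4
  ...##|.  b3=0 t=1,i=7
  ...#.|#  b2=1 t=1,i=3
  ....#|#  b1=1 t=1,i=2
  .....|#  b0=1 t=1,i=1
  bits 10110110100010110101101000100111 = 3062585895

3062585895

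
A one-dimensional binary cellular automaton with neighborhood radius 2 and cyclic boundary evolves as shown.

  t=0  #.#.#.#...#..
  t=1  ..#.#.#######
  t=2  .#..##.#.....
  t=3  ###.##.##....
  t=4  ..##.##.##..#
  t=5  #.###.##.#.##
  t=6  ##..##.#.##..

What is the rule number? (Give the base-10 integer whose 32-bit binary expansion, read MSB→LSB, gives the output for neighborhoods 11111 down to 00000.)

691452764

  nb #####: next=.  (t=1,i=8, bit31=0)
  nb ####.: next=.  (t=1,i=11, bit30=0)
  nb ###.#: next=#  (t=3,i=2, bit29=1)
  nb ###..: next=.  (t=1,i=12, bit28=0)
  nb ##.##: next=#  (t=3,i=3, bit27=1)
  nb ##.#.: next=.  (t=2,i=6, bit26=0)
  nb ##..#: next=.  (t=1,i=0, bit25=0)
  nb ##...: next=#  (t=3,i=9, bit24=1)
  nb #.###: next=.  (t=1,i=6, bit23=0)
  nb #.##.: next=.  (t=3,i=4, bit22=0)
  nb #.#.#: next=#  (t=0,i=2, bit21=1)
  nb #.#..: next=#  (t=0,i=6, bit20=1)
  nb #..##: next=.  (t=2,i=3, bit19=0)
  nb #..#.: next=#  (t=0,i=12, bit18=1)
  nb #...#: next=#  (t=0,i=8, bit17=1)
  nb #....: next=.  (t=2,i=9, bit16=0)
  nb .####: next=#  (t=1,i=7, bit15=1)
  nb .###.: next=.  (t=3,i=1, bit14=0)
  nb .##.#: next=#  (t=2,i=5, bit13=1)
  nb .##..: next=#  (t=3,i=8, bit12=1)
  nb .#.##: next=#  (t=1,i=5, bit11=1)
  nb .#.#.: next=.  (t=0,i=1, bit10=0)
  nb .#..#: next=#  (t=0,i=11, bit9=1)
  nb .#...: next=#  (t=0,i=7, bit8=1)
  nb ..###: next=.  (t=3,i=0, bit7=0)
  nb ..##.: next=#  (t=2,i=4, bit6=1)
  nb ..#.#: next=.  (t=0,i=0, bit5=0)
  nb ..#..: next=#  (t=0,i=10, bit4=1)
  nb ...##: next=#  (t=3,i=12, bit3=1)
  nb ...#.: next=#  (t=0,i=9, bit2=1)
  nb ....#: next=.  (t=2,i=12, bit1=0)
  nb .....: next=.  (t=2,i=10, bit0=0)
  bits 00101001001101101011101101011100 = 691452764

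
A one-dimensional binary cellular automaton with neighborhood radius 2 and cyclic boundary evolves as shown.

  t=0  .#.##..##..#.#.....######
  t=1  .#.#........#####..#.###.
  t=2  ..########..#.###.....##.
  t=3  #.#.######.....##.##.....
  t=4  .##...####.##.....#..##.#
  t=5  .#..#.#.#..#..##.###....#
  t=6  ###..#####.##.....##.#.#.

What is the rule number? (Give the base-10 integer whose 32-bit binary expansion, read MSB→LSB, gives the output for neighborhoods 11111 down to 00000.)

3497215893

  ##### -> #   bit 31 = 1  t=0,i=21
  ####. -> #   bit 30 = 1  t=0,i=23
  ###.# -> .   bit 29 = 0  t=0,i=24
  ###.. -> #   bit 28 = 1  t=1,i=16
  ##.## -> .   bit 27 = 0  t=3,i=17
  ##.#. -> .   bit 26 = 0  t=0,i=0
  ##..# -> .   bit 25 = 0  t=0,i=5
  ##... -> .   bit 24 = 0  t=2,i=17
  #.### -> .   bit 23 = 0  t=1,i=21
  #.##. -> #   bit 22 = 1  t=0,i=3
  #.#.# -> #   bit 21 = 1  t=0,i=1
  #.#.. -> #   bit 20 = 1  t=0,i=13
  #..## -> .   bit 19 = 0  t=0,i=6
  #..#. -> .   bit 18 = 0  t=0,i=10
  #...# -> #   bit 17 = 1  t=2,i=0
  #.... -> #   bit 16 = 1  t=0,i=15
  .#### -> .   bit 15 = 0  t=0,i=20
  .###. -> #   bit 14 = 1  t=1,i=22
  .##.# -> .   bit 13 = 0  t=3,i=16
  .##.. -> .   bit 12 = 0  t=0,i=4
  .#.## -> .   bit 11 = 0  t=0,i=2
  .#.#. -> #   bit 10 = 1  t=0,i=12
  .#..# -> #   bit 9 = 1  t=4,i=19
  .#... -> #   bit 8 = 1  t=0,i=14
  ..### -> #   bit 7 = 1  t=0,i=19
  ..##. -> .   bit 6 = 0  t=0,i=7
  ..#.# -> .   bit 5 = 0  t=0,i=11
  ..#.. -> #   bit 4 = 1  t=4,i=18
  ...## -> .   bit 3 = 0  t=0,i=18
  ...#. -> #   bit 2 = 1  t=3,i=24
  ....# -> .   bit 1 = 0  t=0,i=17
  ..... -> #   bit 0 = 1  t=0,i=16
  bits 11010000011100110100011110010101 = 3497215893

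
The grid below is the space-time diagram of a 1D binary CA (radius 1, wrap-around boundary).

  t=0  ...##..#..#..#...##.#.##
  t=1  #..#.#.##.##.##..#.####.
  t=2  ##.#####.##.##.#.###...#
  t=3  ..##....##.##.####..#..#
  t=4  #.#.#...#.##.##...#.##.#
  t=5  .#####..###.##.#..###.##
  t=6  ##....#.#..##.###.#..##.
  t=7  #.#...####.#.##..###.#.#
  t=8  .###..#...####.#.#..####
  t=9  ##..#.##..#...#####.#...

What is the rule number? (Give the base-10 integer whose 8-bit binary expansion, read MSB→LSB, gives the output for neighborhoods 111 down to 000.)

  nb ###: next=.  (t=1,i=20, bit7=0)
  nb ##.: next=.  (t=0,i=4, bit6=0)
  nb #.#: next=#  (t=0,i=19, bit5=1)
  nb #..: next=#  (t=0,i=0, bit4=1)
  nb .##: next=#  (t=0,i=3, bit3=1)
  nb .#.: next=#  (t=0,i=7, bit2=1)
  nb ..#: next=.  (t=0,i=2, bit1=0)
  nb ...: next=.  (t=0,i=1, bit0=0)
  bits 00111100 = 60

60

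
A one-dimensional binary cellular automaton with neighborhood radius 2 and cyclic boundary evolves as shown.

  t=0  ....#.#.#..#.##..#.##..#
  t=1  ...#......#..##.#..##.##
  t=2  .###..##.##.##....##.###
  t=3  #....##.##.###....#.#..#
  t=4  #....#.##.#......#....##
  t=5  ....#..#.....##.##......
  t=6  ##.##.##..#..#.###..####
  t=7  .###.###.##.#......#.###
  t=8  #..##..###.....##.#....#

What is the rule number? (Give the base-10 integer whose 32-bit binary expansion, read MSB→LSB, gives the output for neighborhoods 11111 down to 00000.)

  [31] ##### => #  t=6,i=22
  [30] ####. => .  t=6,i=0
  [29] ###.# => #  t=2,i=23
  [28] ###.. => .  t=2,i=3
  [27] ##.## => #  t=1,i=21
  [26] ##.#. => .  t=1,i=15
  [25] ##..# => .  t=0,i=15
  [24] ##... => .  t=1,i=0
  [23] #.### => .  t=2,i=1
  [22] #.##. => #  t=0,i=13
  [21] #.#.# => .  t=0,i=6
  [20] #.#.. => .  t=0,i=8
  [19] #..## => #  t=1,i=12
  [18] #..#. => #  t=0,i=10
  [17] #...# => #  t=1,i=1
  [16] #.... => .  t=0,i=1
  [15] .#### => #  t=6,i=21
  [14] .###. => .  t=2,i=2
  [13] .##.# => .  t=1,i=14
  [12] .##.. => #  t=0,i=14
  [11] .#.## => .  t=0,i=12
  [10] .#.#. => .  t=0,i=5
  [9] .#..# => .  t=0,i=9
  [8] .#... => .  t=0,i=0
  [7] ..### => .  t=4,i=22
  [6] ..##. => #  t=1,i=13
  [5] ..#.# => .  t=0,i=4
  [4] ..#.. => #  t=0,i=23
  [3] ...## => .  t=2,i=17
  [2] ...#. => #  t=0,i=3
  [1] ....# => .  t=0,i=2
  [0] ..... => #  t=1,i=6
  bits 10101000010011101001000001010101 = 2823721045

2823721045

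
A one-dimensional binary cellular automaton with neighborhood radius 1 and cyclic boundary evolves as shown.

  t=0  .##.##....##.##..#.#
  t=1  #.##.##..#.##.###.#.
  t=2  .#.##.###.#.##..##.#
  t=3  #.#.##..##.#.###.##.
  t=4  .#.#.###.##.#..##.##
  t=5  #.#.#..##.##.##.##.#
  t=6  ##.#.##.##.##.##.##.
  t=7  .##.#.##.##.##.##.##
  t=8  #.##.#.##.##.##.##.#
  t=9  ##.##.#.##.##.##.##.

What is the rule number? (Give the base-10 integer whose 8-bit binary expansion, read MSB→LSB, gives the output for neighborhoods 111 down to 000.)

  nb ###: next=.  (t=1,i=15, bit7=0)
  nb ##.: next=#  (t=0,i=2, bit6=1)
  nb #.#: next=#  (t=0,i=0, bit5=1)
  nb #..: next=#  (t=0,i=6, bit4=1)
  nb .##: next=.  (t=0,i=1, bit3=0)
  nb .#.: next=.  (t=0,i=17, bit2=0)
  nb ..#: next=#  (t=0,i=9, bit1=1)
  nb ...: next=.  (t=0,i=7, bit0=0)
  bits 01110010 = 114

114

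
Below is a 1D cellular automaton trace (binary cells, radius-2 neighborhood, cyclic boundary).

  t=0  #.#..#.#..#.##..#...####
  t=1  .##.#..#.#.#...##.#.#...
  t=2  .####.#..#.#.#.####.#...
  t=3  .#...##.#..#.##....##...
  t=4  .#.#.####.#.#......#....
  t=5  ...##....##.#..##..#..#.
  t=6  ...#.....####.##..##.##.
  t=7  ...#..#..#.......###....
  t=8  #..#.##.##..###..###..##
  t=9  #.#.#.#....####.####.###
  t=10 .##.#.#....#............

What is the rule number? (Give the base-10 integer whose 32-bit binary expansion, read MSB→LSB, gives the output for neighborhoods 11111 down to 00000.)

339634385

  [31] ##### => .  t=0,i=22
  [30] ####. => .  t=0,i=23
  [29] ###.# => .  t=0,i=0
  [28] ###.. => #  t=7,i=19
  [27] ##.## => .  t=6,i=13
  [26] ##.#. => #  t=0,i=1
  [25] ##..# => .  t=0,i=14
  [24] ##... => .  t=3,i=15
  [23] #.### => .  t=2,i=15
  [22] #.##. => .  t=0,i=12
  [21] #.#.# => #  t=1,i=9
  [20] #.#.. => #  t=0,i=2
  [19] #..## => #  t=5,i=14
  [18] #..#. => #  t=0,i=4
  [17] #...# => #  t=0,i=18
  [16] #.... => .  t=1,i=22
  [15] .#### => .  t=0,i=21
  [14] .###. => #  t=7,i=18
  [13] .##.# => #  t=1,i=2
  [12] .##.. => .  t=0,i=13
  [11] .#.## => #  t=0,i=11
  [10] .#.#. => .  t=0,i=6
  [9] .#..# => .  t=0,i=3
  [8] .#... => .  t=0,i=17
  [7] ..### => #  t=0,i=20
  [6] ..##. => #  t=1,i=1
  [5] ..#.# => .  t=0,i=5
  [4] ..#.. => #  t=0,i=16
  [3] ...## => .  t=0,i=19
  [2] ...#. => .  t=3,i=0
  [1] ....# => .  t=1,i=23
  [0] ..... => #  t=4,i=15
  bits 00010100001111100110100011010001 = 339634385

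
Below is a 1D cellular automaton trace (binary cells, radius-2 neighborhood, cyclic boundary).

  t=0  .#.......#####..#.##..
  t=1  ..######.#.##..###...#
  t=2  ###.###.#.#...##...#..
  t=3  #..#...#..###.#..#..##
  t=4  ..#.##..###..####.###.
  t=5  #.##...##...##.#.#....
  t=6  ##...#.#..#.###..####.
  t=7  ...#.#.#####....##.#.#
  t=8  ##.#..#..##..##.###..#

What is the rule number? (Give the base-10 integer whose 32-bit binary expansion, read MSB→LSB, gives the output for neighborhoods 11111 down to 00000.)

3424594915

  [31] ##### => #  t=0,i=11
  [30] ####. => #  t=0,i=12
  [29] ###.# => .  t=1,i=7
  [28] ###.. => .  t=0,i=13
  [27] ##.## => #  t=2,i=3
  [26] ##.#. => #  t=1,i=8
  [25] ##..# => .  t=0,i=14
  [24] ##... => .  t=0,i=20
  [23] #.### => .  t=2,i=4
  [22] #.##. => .  t=0,i=18
  [21] #.#.# => .  t=1,i=9
  [20] #.#.. => #  t=2,i=10
  [19] #..## => #  t=1,i=1
  [18] #..#. => #  t=0,i=15
  [17] #...# => #  t=0,i=21
  [16] #.... => #  t=0,i=3
  [15] .#### => .  t=0,i=10
  [14] .###. => .  t=1,i=16
  [13] .##.# => #  t=5,i=13
  [12] .##.. => .  t=0,i=19
  [11] .#.## => #  t=0,i=17
  [10] .#.#. => .  t=2,i=9
  [9] .#..# => #  t=1,i=0
  [8] .#... => #  t=0,i=2
  [7] ..### => #  t=0,i=9
  [6] ..##. => #  t=2,i=14
  [5] ..#.# => #  t=0,i=16
  [4] ..#.. => .  t=0,i=1
  [3] ...## => .  t=0,i=8
  [2] ...#. => .  t=0,i=0
  [1] ....# => #  t=0,i=7
  [0] ..... => #  t=0,i=4
  bits 11001100000111110010101111100011 = 3424594915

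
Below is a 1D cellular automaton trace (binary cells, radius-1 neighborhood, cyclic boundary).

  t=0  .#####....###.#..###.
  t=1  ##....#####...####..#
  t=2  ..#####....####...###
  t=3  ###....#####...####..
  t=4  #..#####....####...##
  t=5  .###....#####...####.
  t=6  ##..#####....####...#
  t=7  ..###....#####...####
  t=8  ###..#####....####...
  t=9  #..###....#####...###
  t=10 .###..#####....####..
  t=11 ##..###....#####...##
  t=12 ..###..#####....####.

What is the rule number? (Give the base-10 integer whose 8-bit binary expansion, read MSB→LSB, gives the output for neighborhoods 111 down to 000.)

31

  ### -> .   bit 7 = 0  t=0,i=2
  ##. -> .   bit 6 = 0  t=0,i=5
  #.# -> .   bit 5 = 0  t=0,i=13
  #.. -> #   bit 4 = 1  t=0,i=6
  .## -> #   bit 3 = 1  t=0,i=1
  .#. -> #   bit 2 = 1  t=0,i=14
  ..# -> #   bit 1 = 1  t=0,i=0
  ... -> #   bit 0 = 1  t=0,i=7
  bits 00011111 = 31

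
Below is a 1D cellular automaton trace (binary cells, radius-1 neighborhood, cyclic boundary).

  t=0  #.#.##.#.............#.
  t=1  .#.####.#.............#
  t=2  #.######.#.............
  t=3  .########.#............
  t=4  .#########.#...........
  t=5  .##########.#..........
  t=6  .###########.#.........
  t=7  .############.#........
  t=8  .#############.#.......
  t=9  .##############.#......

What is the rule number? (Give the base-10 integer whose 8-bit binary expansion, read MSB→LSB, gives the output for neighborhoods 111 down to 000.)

  nb ###: next=#  (t=1,i=4, bit7=1)
  nb ##.: next=#  (t=0,i=5, bit6=1)
  nb #.#: next=#  (t=0,i=1, bit5=1)
  nb #..: next=#  (t=0,i=8, bit4=1)
  nb .##: next=#  (t=0,i=4, bit3=1)
  nb .#.: next=.  (t=0,i=0, bit2=0)
  nb ..#: next=.  (t=0,i=20, bit1=0)
  nb ...: next=.  (t=0,i=9, bit0=0)
  bits 11111000 = 248

248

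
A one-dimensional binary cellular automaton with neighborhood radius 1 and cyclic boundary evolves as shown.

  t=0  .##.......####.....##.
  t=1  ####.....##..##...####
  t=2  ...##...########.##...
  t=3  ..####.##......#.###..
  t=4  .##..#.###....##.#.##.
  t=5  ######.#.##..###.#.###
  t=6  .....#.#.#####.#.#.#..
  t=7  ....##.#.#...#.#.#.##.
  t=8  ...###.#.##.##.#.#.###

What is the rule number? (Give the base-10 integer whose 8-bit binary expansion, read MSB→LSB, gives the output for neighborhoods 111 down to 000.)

  nb ###: next=.  (t=0,i=11, bit7=0)
  nb ##.: next=#  (t=0,i=2, bit6=1)
  nb #.#: next=.  (t=2,i=16, bit5=0)
  nb #..: next=#  (t=0,i=3, bit4=1)
  nb .##: next=#  (t=0,i=1, bit3=1)
  nb .#.: next=#  (t=3,i=15, bit2=1)
  nb ..#: next=#  (t=0,i=0, bit1=1)
  nb ...: next=.  (t=0,i=4, bit0=0)
  bits 01011110 = 94

94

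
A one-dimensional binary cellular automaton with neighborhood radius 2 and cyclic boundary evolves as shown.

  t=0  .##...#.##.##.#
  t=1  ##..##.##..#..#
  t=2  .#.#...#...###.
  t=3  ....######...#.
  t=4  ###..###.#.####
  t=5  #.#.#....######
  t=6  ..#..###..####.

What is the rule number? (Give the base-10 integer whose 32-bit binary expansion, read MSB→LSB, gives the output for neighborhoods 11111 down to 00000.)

2431355671

  #####|#  b31=1 t=3,i=6
  ####.|.  b30=0 t=3,i=8
  ###.#|.  b29=0 t=4,i=7
  ###..|#  b28=1 t=1,i=1
  ##.##|.  b27=0 t=0,i=10
  ##.#.|.  b26=0 t=0,i=13
  ##..#|.  b25=0 t=1,i=2
  ##...|.  b24=0 t=0,i=3
  #.###|#  b23=1 t=4,i=11
  #.##.|#  b22=1 t=0,i=1
  #.#.#|#  b21=1 t=0,i=14
  #.#..|.  b20=0 t=2,i=3
  #..##|#  b19=1 t=1,i=3
  #..#.|.  b18=0 t=1,i=10
  #...#|#  b17=1 t=0,i=4
  #....|#  b16=1 t=3,i=0
  .####|#  b15=1 t=3,i=5
  .###.|.  b14=0 t=1,i=0
  .##.#|.  b13=0 t=0,i=9
  .##..|.  b12=0 t=0,i=2
  .#.##|#  b11=1 t=0,i=0
  .#.#.|.  b10=0 t=2,i=2
  .#..#|#  b9=1 t=1,i=12
  .#...|#  b8=1 t=2,i=4
  ..###|.  b7=0 t=1,i=14
  ..##.|.  b6=0 t=1,i=4
  ..#.#|.  b5=0 t=0,i=6
  ..#..|#  b4=1 t=1,i=11
  ...##|.  b3=0 t=2,i=10
  ...#.|#  b2=1 t=0,i=5
  ....#|#  b1=1 t=3,i=2
  .....|#  b0=1 t=3,i=1
  bits 10010000111010111000101100010111 = 2431355671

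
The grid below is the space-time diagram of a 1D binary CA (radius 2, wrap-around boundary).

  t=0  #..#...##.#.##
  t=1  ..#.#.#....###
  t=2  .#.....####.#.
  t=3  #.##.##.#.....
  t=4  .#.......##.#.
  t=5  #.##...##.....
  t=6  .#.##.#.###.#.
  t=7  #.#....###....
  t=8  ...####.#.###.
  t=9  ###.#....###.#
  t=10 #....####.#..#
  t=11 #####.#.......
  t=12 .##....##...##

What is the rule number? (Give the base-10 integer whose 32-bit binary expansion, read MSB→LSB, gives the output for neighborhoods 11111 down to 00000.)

2173032714

  #####|#  b31=1 t=11,i=2
  ####.|.  b30=0 t=2,i=9
  ###.#|.  b29=0 t=2,i=10
  ###..|.  b28=0 t=0,i=0
  ##.##|.  b27=0 t=3,i=4
  ##.#.|.  b26=0 t=0,i=9
  ##..#|.  b25=0 t=0,i=1
  ##...|#  b24=1 t=5,i=4
  #.###|#  b23=1 t=0,i=12
  #.##.|.  b22=0 t=3,i=2
  #.#.#|.  b21=0 t=0,i=10
  #.#..|.  b20=0 t=1,i=6
  #..##|.  b19=0 t=10,i=12
  #..#.|#  b18=1 t=0,i=2
  #...#|.  b17=0 t=0,i=5
  #....|#  b16=1 t=1,i=8
  .####|#  b15=1 t=2,i=8
  .###.|#  b14=1 t=0,i=13
  .##.#|.  b13=0 t=0,i=8
  .##..|#  b12=1 t=5,i=3
  .#.##|#  b11=1 t=0,i=11
  .#.#.|.  b10=0 t=1,i=3
  .#..#|.  b9=0 t=2,i=13
  .#...|#  b8=1 t=0,i=4
  ..###|.  b7=0 t=1,i=11
  ..##.|.  b6=0 t=0,i=7
  ..#.#|.  b5=0 t=1,i=2
  ..#..|.  b4=0 t=0,i=3
  ...##|#  b3=1 t=0,i=6
  ...#.|.  b2=0 t=3,i=13
  ....#|#  b1=1 t=1,i=9
  .....|.  b0=0 t=2,i=4
  bits 10000001100001011101100100001010 = 2173032714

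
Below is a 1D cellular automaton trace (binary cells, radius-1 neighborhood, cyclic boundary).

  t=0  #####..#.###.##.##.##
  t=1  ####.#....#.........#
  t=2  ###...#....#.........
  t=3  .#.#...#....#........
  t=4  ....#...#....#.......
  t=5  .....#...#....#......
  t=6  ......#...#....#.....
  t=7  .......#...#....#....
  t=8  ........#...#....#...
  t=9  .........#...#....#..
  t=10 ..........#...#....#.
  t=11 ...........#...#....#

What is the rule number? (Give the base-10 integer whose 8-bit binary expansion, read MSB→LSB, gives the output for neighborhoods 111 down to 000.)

  ###|#  b7=1 t=0,i=0
  ##.|.  b6=0 t=0,i=4
  #.#|.  b5=0 t=0,i=8
  #..|#  b4=1 t=0,i=5
  .##|.  b3=0 t=0,i=9
  .#.|.  b2=0 t=0,i=7
  ..#|.  b1=0 t=0,i=6
  ...|.  b0=0 t=1,i=7
  bits 10010000 = 144

144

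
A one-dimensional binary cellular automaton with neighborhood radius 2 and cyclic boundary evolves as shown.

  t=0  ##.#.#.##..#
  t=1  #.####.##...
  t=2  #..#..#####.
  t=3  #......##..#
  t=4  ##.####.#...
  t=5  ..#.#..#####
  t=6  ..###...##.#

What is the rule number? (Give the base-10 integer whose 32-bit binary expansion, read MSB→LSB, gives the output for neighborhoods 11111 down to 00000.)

2641548587

  #####|#  b31=1 t=2,i=8
  ####.|.  b30=0 t=1,i=4
  ###.#|.  b29=0 t=0,i=1
  ###..|#  b28=1 t=5,i=11
  ##.##|#  b27=1 t=1,i=6
  ##.#.|#  b26=1 t=0,i=2
  ##..#|.  b25=0 t=0,i=9
  ##...|#  b24=1 t=1,i=9
  #.###|.  b23=0 t=1,i=2
  #.##.|#  b22=1 t=0,i=7
  #.#.#|#  b21=1 t=0,i=3
  #.#..|#  b20=1 t=2,i=0
  #..##|.  b19=0 t=0,i=10
  #..#.|.  b18=0 t=2,i=2
  #...#|#  b17=1 t=1,i=10
  #....|.  b16=0 t=3,i=2
  .####|#  b15=1 t=1,i=3
  .###.|#  b14=1 t=0,i=0
  .##.#|.  b13=0 t=4,i=1
  .##..|#  b12=1 t=0,i=8
  .#.##|.  b11=0 t=0,i=6
  .#.#.|#  b10=1 t=0,i=4
  .#..#|.  b9=0 t=2,i=1
  .#...|#  b8=1 t=4,i=9
  ..###|.  b7=0 t=0,i=11
  ..##.|.  b6=0 t=3,i=7
  ..#.#|#  b5=1 t=1,i=0
  ..#..|.  b4=0 t=2,i=3
  ...##|#  b3=1 t=3,i=6
  ...#.|.  b2=0 t=1,i=11
  ....#|#  b1=1 t=3,i=5
  .....|#  b0=1 t=3,i=3
  bits 10011101011100101101010100101011 = 2641548587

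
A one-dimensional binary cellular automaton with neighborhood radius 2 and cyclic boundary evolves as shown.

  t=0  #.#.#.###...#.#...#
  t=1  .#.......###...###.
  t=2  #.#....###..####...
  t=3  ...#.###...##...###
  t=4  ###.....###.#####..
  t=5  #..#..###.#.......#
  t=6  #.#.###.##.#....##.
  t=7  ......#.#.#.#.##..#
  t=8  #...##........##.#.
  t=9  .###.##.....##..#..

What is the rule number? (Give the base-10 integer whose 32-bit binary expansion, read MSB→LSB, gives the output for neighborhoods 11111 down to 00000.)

  #####|.  b31=0 t=4,i=14
  ####.|.  b30=0 t=2,i=14
  ###.#|#  b29=1 t=4,i=10
  ###..|.  b28=0 t=0,i=8
  ##.##|.  b27=0 t=4,i=11
  ##.#.|#  b26=1 t=0,i=1
  ##..#|.  b25=0 t=1,i=18
  ##...|#  b24=1 t=0,i=9
  #.###|.  b23=0 t=0,i=6
  #.##.|#  b22=1 t=6,i=8
  #.#.#|.  b21=0 t=0,i=2
  #.#..|.  b20=0 t=0,i=14
  #..##|#  b19=1 t=2,i=11
  #..#.|#  b18=1 t=1,i=0
  #...#|#  b17=1 t=0,i=10
  #....|.  b16=0 t=1,i=3
  .####|.  b15=0 t=2,i=13
  .###.|.  b14=0 t=0,i=7
  .##.#|.  b13=0 t=0,i=0
  .##..|#  b12=1 t=3,i=12
  .#.##|.  b11=0 t=0,i=5
  .#.#.|.  b10=0 t=0,i=3
  .#..#|#  b9=1 t=5,i=4
  .#...|#  b8=1 t=0,i=15
  ..###|#  b7=1 t=1,i=9
  ..##.|.  b6=0 t=0,i=18
  ..#.#|.  b5=0 t=0,i=12
  ..#..|.  b4=0 t=1,i=1
  ...##|#  b3=1 t=0,i=17
  ...#.|#  b2=1 t=0,i=11
  ....#|#  b1=1 t=1,i=7
  .....|.  b0=0 t=1,i=4
  bits 00100101010011100001001110001110 = 625873806

625873806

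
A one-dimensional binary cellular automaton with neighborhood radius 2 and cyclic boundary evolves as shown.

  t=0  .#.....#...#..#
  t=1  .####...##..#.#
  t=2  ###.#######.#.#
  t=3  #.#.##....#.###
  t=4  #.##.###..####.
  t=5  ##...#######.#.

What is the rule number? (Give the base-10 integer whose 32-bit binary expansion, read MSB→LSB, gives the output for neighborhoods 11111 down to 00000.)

  [31] ##### => .  t=2,i=6
  [30] ####. => .  t=1,i=3
  [29] ###.# => #  t=2,i=2
  [28] ###.. => #  t=1,i=4
  [27] ##.## => .  t=2,i=3
  [26] ##.#. => .  t=2,i=11
  [25] ##..# => #  t=1,i=10
  [24] ##... => #  t=1,i=5
  [23] #.### => #  t=1,i=1
  [22] #.##. => .  t=3,i=4
  [21] #.#.# => #  t=1,i=14
  [20] #.#.. => #  t=0,i=1
  [19] #..## => #  t=4,i=9
  [18] #..#. => .  t=0,i=13
  [17] #...# => #  t=0,i=9
  [16] #.... => #  t=0,i=3
  [15] .#### => #  t=1,i=2
  [14] .###. => #  t=4,i=6
  [13] .##.# => .  t=4,i=3
  [12] .##.. => #  t=1,i=9
  [11] .#.## => #  t=1,i=0
  [10] .#.#. => .  t=0,i=0
  [9] .#..# => #  t=0,i=12
  [8] .#... => #  t=0,i=2
  [7] ..### => #  t=4,i=10
  [6] ..##. => #  t=1,i=8
  [5] ..#.# => #  t=0,i=14
  [4] ..#.. => .  t=0,i=7
  [3] ...## => #  t=1,i=7
  [2] ...#. => .  t=0,i=6
  [1] ....# => .  t=0,i=5
  [0] ..... => #  t=0,i=4
  bits 00110011101110111101101111101001 = 867949545

867949545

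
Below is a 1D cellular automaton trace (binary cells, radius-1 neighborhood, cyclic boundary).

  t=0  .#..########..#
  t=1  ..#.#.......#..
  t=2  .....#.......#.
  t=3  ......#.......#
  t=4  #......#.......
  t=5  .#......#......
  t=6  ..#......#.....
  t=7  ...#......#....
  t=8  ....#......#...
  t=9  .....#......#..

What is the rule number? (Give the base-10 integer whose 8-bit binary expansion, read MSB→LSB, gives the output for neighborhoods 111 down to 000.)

24

  nb ###: next=.  (t=0,i=5, bit7=0)
  nb ##.: next=.  (t=0,i=11, bit6=0)
  nb #.#: next=.  (t=0,i=0, bit5=0)
  nb #..: next=#  (t=0,i=2, bit4=1)
  nb .##: next=#  (t=0,i=4, bit3=1)
  nb .#.: next=.  (t=0,i=1, bit2=0)
  nb ..#: next=.  (t=0,i=3, bit1=0)
  nb ...: next=.  (t=1,i=0, bit0=0)
  bits 00011000 = 24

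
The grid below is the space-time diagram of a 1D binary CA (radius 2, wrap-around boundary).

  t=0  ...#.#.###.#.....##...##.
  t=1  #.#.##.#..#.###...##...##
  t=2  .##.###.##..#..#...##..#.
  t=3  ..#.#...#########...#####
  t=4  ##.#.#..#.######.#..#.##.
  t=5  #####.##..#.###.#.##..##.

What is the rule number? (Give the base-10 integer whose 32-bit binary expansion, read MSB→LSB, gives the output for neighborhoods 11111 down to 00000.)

  [31] ##### => #  t=3,i=10
  [30] ####. => #  t=3,i=15
  [29] ###.# => .  t=0,i=9
  [28] ###.. => .  t=1,i=14
  [27] ##.## => .  t=2,i=3
  [26] ##.#. => #  t=0,i=10
  [25] ##..# => #  t=2,i=10
  [24] ##... => #  t=0,i=19
  [23] #.### => #  t=0,i=7
  [22] #.##. => #  t=1,i=4
  [21] #.#.# => #  t=0,i=5
  [20] #.#.. => .  t=0,i=11
  [19] #..## => .  t=2,i=0
  [18] #..#. => #  t=1,i=9
  [17] #...# => .  t=0,i=20
  [16] #.... => #  t=0,i=0
  [15] .#### => .  t=3,i=9
  [14] .###. => .  t=0,i=8
  [13] .##.# => #  t=1,i=5
  [12] .##.. => #  t=0,i=18
  [11] .#.## => .  t=0,i=6
  [10] .#.#. => #  t=0,i=4
  [9] .#..# => #  t=1,i=8
  [8] .#... => #  t=0,i=12
  [7] ..### => #  t=1,i=23
  [6] ..##. => .  t=0,i=17
  [5] ..#.# => .  t=0,i=3
  [4] ..#.. => #  t=2,i=12
  [3] ...## => .  t=0,i=16
  [2] ...#. => #  t=0,i=2
  [1] ....# => .  t=0,i=1
  [0] ..... => #  t=0,i=14
  bits 11000111111001010011011110010101 = 3353687957

3353687957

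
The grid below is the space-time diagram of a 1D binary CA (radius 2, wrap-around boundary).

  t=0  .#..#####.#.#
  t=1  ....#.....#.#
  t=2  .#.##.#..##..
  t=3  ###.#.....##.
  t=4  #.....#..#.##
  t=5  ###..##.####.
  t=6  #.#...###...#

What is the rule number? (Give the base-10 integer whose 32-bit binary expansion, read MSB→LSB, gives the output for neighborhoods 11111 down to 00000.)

430258364

  nb #####: next=.  (t=0,i=6, bit31=0)
  nb ####.: next=.  (t=0,i=7, bit30=0)
  nb ###.#: next=.  (t=0,i=8, bit29=0)
  nb ###..: next=#  (t=4,i=0, bit28=1)
  nb ##.##: next=#  (t=3,i=12, bit27=1)
  nb ##.#.: next=.  (t=0,i=9, bit26=0)
  nb ##..#: next=.  (t=5,i=3, bit25=0)
  nb ##...: next=#  (t=2,i=11, bit24=1)
  nb #.###: next=#  (t=3,i=0, bit23=1)
  nb #.##.: next=.  (t=2,i=3, bit22=0)
  nb #.#.#: next=#  (t=0,i=10, bit21=1)
  nb #.#..: next=.  (t=0,i=1, bit20=0)
  nb #..##: next=.  (t=0,i=3, bit19=0)
  nb #..#.: next=#  (t=4,i=8, bit18=1)
  nb #...#: next=.  (t=2,i=12, bit17=0)
  nb #....: next=#  (t=1,i=1, bit16=1)
  nb .####: next=.  (t=0,i=5, bit15=0)
  nb .###.: next=.  (t=3,i=1, bit14=0)
  nb .##.#: next=#  (t=2,i=4, bit13=1)
  nb .##..: next=#  (t=2,i=10, bit12=1)
  nb .#.##: next=#  (t=2,i=2, bit11=1)
  nb .#.#.: next=.  (t=0,i=0, bit10=0)
  nb .#..#: next=.  (t=0,i=2, bit9=0)
  nb .#...: next=.  (t=1,i=0, bit8=0)
  nb ..###: next=#  (t=0,i=4, bit7=1)
  nb ..##.: next=.  (t=2,i=9, bit6=0)
  nb ..#.#: next=#  (t=1,i=10, bit5=1)
  nb ..#..: next=#  (t=1,i=4, bit4=1)
  nb ...##: next=#  (t=3,i=9, bit3=1)
  nb ...#.: next=#  (t=1,i=3, bit2=1)
  nb ....#: next=.  (t=1,i=2, bit1=0)
  nb .....: next=.  (t=1,i=7, bit0=0)
  bits 00011001101001010011100010111100 = 430258364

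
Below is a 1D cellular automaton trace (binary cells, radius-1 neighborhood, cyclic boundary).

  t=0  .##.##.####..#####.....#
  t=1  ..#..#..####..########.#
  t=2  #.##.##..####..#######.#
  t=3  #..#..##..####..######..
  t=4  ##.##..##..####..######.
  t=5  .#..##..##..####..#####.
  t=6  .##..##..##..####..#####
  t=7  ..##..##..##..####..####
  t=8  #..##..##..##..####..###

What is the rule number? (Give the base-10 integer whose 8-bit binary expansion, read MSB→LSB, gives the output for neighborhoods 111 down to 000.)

  ### -> #   bit 7 = 1  t=0,i=8
  ##. -> #   bit 6 = 1  t=0,i=2
  #.# -> .   bit 5 = 0  t=0,i=0
  #.. -> #   bit 4 = 1  t=0,i=11
  .## -> .   bit 3 = 0  t=0,i=1
  .#. -> #   bit 2 = 1  t=0,i=23
  ..# -> .   bit 1 = 0  t=0,i=12
  ... -> #   bit 0 = 1  t=0,i=19
  bits 11010101 = 213

213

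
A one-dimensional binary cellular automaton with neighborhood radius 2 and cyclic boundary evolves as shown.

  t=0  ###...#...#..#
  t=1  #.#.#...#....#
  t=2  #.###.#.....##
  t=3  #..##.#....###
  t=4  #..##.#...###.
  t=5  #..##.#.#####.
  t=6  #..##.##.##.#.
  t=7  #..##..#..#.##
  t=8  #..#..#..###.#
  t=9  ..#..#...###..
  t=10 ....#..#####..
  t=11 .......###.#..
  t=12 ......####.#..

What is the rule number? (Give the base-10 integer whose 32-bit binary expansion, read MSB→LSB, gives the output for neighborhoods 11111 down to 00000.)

  nb #####: next=#  (t=5,i=10, bit31=1)
  nb ####.: next=.  (t=0,i=1, bit30=0)
  nb ###.#: next=#  (t=2,i=0, bit29=1)
  nb ###..: next=#  (t=0,i=2, bit28=1)
  nb ##.##: next=.  (t=2,i=1, bit27=0)
  nb ##.#.: next=.  (t=1,i=1, bit26=0)
  nb ##..#: next=.  (t=3,i=1, bit25=0)
  nb ##...: next=.  (t=0,i=3, bit24=0)
  nb #.###: next=.  (t=2,i=2, bit23=0)
  nb #.##.: next=.  (t=6,i=6, bit22=0)
  nb #.#.#: next=#  (t=1,i=2, bit21=1)
  nb #.#..: next=#  (t=1,i=4, bit20=1)
  nb #..##: next=.  (t=0,i=12, bit19=0)
  nb #..#.: next=#  (t=7,i=6, bit18=1)
  nb #...#: next=#  (t=0,i=4, bit17=1)
  nb #....: next=.  (t=1,i=10, bit16=0)
  nb .####: next=#  (t=0,i=0, bit15=1)
  nb .###.: next=#  (t=2,i=3, bit14=1)
  nb .##.#: next=#  (t=1,i=0, bit13=1)
  nb .##..: next=.  (t=7,i=4, bit12=0)
  nb .#.##: next=#  (t=5,i=7, bit11=1)
  nb .#.#.: next=#  (t=1,i=3, bit10=1)
  nb .#..#: next=.  (t=0,i=11, bit9=0)
  nb .#...: next=.  (t=0,i=7, bit8=0)
  nb ..###: next=#  (t=0,i=13, bit7=1)
  nb ..##.: next=#  (t=1,i=13, bit6=1)
  nb ..#.#: next=#  (t=7,i=10, bit5=1)
  nb ..#..: next=.  (t=0,i=6, bit4=0)
  nb ...##: next=#  (t=1,i=12, bit3=1)
  nb ...#.: next=.  (t=0,i=5, bit2=0)
  nb ....#: next=.  (t=1,i=11, bit1=0)
  nb .....: next=.  (t=2,i=9, bit0=0)
  bits 10110000001101101110110011101000 = 2956389608

2956389608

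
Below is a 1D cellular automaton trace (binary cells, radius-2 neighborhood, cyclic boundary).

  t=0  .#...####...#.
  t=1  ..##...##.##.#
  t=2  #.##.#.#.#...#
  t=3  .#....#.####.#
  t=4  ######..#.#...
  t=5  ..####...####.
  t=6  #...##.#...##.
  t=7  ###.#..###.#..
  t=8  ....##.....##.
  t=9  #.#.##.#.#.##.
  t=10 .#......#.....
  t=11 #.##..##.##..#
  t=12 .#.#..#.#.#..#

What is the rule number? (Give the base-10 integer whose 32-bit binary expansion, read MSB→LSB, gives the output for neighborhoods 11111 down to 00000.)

3633518406

  nb #####: next=#  (t=4,i=2, bit31=1)
  nb ####.: next=#  (t=0,i=7, bit30=1)
  nb ###.#: next=.  (t=3,i=11, bit29=0)
  nb ###..: next=#  (t=0,i=8, bit28=1)
  nb ##.##: next=#  (t=1,i=9, bit27=1)
  nb ##.#.: next=.  (t=1,i=12, bit26=0)
  nb ##..#: next=.  (t=4,i=6, bit25=0)
  nb ##...: next=.  (t=0,i=9, bit24=0)
  nb #.###: next=#  (t=3,i=8, bit23=1)
  nb #.##.: next=.  (t=1,i=10, bit22=0)
  nb #.#.#: next=.  (t=2,i=5, bit21=0)
  nb #.#..: next=#  (t=1,i=13, bit20=1)
  nb #..##: next=.  (t=1,i=1, bit19=0)
  nb #..#.: next=.  (t=0,i=0, bit18=0)
  nb #...#: next=#  (t=0,i=3, bit17=1)
  nb #....: next=#  (t=3,i=3, bit16=1)
  nb .####: next=.  (t=0,i=6, bit15=0)
  nb .###.: next=.  (t=7,i=1, bit14=0)
  nb .##.#: next=.  (t=1,i=8, bit13=0)
  nb .##..: next=#  (t=1,i=3, bit12=1)
  nb .#.##: next=.  (t=3,i=7, bit11=0)
  nb .#.#.: next=#  (t=2,i=6, bit10=1)
  nb .#..#: next=#  (t=0,i=13, bit9=1)
  nb .#...: next=#  (t=0,i=2, bit8=1)
  nb ..###: next=.  (t=0,i=5, bit7=0)
  nb ..##.: next=#  (t=1,i=2, bit6=1)
  nb ..#.#: next=.  (t=3,i=6, bit5=0)
  nb ..#..: next=.  (t=0,i=1, bit4=0)
  nb ...##: next=.  (t=0,i=4, bit3=0)
  nb ...#.: next=#  (t=0,i=11, bit2=1)
  nb ....#: next=#  (t=3,i=4, bit1=1)
  nb .....: next=.  (t=8,i=1, bit0=0)
  bits 11011000100100110001011101000110 = 3633518406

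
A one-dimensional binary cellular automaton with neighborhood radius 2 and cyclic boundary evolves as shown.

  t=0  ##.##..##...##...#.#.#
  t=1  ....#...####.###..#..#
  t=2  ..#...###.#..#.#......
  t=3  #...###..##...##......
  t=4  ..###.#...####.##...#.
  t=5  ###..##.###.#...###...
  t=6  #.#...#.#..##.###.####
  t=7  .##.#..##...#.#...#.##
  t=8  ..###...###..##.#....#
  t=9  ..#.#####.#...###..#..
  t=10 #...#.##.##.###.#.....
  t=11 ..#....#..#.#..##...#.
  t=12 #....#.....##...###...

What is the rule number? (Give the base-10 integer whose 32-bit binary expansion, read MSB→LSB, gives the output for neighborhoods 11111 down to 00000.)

  nb #####: next=#  (t=6,i=20, bit31=1)
  nb ####.: next=#  (t=1,i=10, bit30=1)
  nb ###.#: next=.  (t=0,i=1, bit29=0)
  nb ###..: next=#  (t=1,i=15, bit28=1)
  nb ##.##: next=.  (t=0,i=2, bit27=0)
  nb ##.#.: next=#  (t=2,i=9, bit26=1)
  nb ##..#: next=.  (t=0,i=5, bit25=0)
  nb ##...: next=#  (t=0,i=9, bit24=1)
  nb #.###: next=#  (t=0,i=21, bit23=1)
  nb #.##.: next=.  (t=0,i=3, bit22=0)
  nb #.#.#: next=.  (t=0,i=19, bit21=0)
  nb #.#..: next=#  (t=2,i=10, bit20=1)
  nb #..##: next=.  (t=0,i=6, bit19=0)
  nb #..#.: next=.  (t=1,i=17, bit18=0)
  nb #...#: next=#  (t=0,i=10, bit17=1)
  nb #....: next=.  (t=1,i=1, bit16=0)
  nb .####: next=.  (t=1,i=9, bit15=0)
  nb .###.: next=.  (t=0,i=0, bit14=0)
  nb .##.#: next=#  (t=5,i=6, bit13=1)
  nb .##..: next=#  (t=0,i=4, bit12=1)
  nb .#.##: next=.  (t=0,i=20, bit11=0)
  nb .#.#.: next=#  (t=0,i=18, bit10=1)
  nb .#..#: next=.  (t=1,i=19, bit9=0)
  nb .#...: next=.  (t=1,i=0, bit8=0)
  nb ..###: next=#  (t=1,i=8, bit7=1)
  nb ..##.: next=.  (t=0,i=7, bit6=0)
  nb ..#.#: next=.  (t=0,i=17, bit5=0)
  nb ..#..: next=.  (t=1,i=4, bit4=0)
  nb ...##: next=#  (t=0,i=11, bit3=1)
  nb ...#.: next=.  (t=0,i=16, bit2=0)
  nb ....#: next=#  (t=1,i=2, bit1=1)
  nb .....: next=.  (t=2,i=18, bit0=0)
  bits 11010101100100100011010010001010 = 3583128714

3583128714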